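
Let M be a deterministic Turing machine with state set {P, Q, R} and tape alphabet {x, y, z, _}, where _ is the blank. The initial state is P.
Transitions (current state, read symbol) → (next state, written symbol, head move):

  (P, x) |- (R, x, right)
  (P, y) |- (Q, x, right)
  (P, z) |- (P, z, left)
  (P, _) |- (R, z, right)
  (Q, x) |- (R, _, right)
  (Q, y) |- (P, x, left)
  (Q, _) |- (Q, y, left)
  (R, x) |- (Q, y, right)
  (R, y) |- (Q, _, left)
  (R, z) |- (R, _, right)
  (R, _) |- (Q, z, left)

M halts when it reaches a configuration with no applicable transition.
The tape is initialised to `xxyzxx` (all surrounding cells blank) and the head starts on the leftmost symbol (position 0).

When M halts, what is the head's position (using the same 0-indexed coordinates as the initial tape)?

state=P head=0 tape=[x]xyzxx__   (P,x)→(R,x,right)
state=R head=1 tape=x[x]yzxx__   (R,x)→(Q,y,right)
state=Q head=2 tape=xy[y]zxx__   (Q,y)→(P,x,left)
state=P head=1 tape=x[y]xzxx__   (P,y)→(Q,x,right)
state=Q head=2 tape=xx[x]zxx__   (Q,x)→(R,_,right)
state=R head=3 tape=xx_[z]xx__   (R,z)→(R,_,right)
state=R head=4 tape=xx__[x]x__   (R,x)→(Q,y,right)
state=Q head=5 tape=xx__y[x]__   (Q,x)→(R,_,right)
state=R head=6 tape=xx__y_[_]_   (R,_)→(Q,z,left)
state=Q head=5 tape=xx__y[_]z_   (Q,_)→(Q,y,left)
state=Q head=4 tape=xx__[y]yz_   (Q,y)→(P,x,left)
state=P head=3 tape=xx_[_]xyz_   (P,_)→(R,z,right)
state=R head=4 tape=xx_z[x]yz_   (R,x)→(Q,y,right)
state=Q head=5 tape=xx_zy[y]z_   (Q,y)→(P,x,left)
state=P head=4 tape=xx_z[y]xz_   (P,y)→(Q,x,right)
state=Q head=5 tape=xx_zx[x]z_   (Q,x)→(R,_,right)
state=R head=6 tape=xx_zx_[z]_   (R,z)→(R,_,right)
state=R head=7 tape=xx_zx__[_]   (R,_)→(Q,z,left)
state=Q head=6 tape=xx_zx_[_]z   (Q,_)→(Q,y,left)
state=Q head=5 tape=xx_zx[_]yz   (Q,_)→(Q,y,left)
state=Q head=4 tape=xx_z[x]yyz   (Q,x)→(R,_,right)
state=R head=5 tape=xx_z_[y]yz   (R,y)→(Q,_,left)
state=Q head=4 tape=xx_z[_]_yz   (Q,_)→(Q,y,left)
state=Q head=3 tape=xx_[z]y_yz
At halt the head is at cell 3.

3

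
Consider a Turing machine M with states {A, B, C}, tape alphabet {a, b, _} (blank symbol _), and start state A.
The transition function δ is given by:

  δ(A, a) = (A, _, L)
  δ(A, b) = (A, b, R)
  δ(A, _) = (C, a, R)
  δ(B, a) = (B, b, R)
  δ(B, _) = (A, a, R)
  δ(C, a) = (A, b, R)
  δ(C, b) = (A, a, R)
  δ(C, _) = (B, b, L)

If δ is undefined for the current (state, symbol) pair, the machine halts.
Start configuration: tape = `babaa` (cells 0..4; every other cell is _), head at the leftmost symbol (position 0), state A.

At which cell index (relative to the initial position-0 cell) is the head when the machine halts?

2

A | [b]abaa   read b → write b, move R, go to A
A | b[a]baa   read a → write _, move L, go to A
A | [b]_baa   read b → write b, move R, go to A
A | b[_]baa   read _ → write a, move R, go to C
C | ba[b]aa   read b → write a, move R, go to A
A | baa[a]a   read a → write _, move L, go to A
A | ba[a]_a   read a → write _, move L, go to A
A | b[a]__a   read a → write _, move L, go to A
A | [b]___a   read b → write b, move R, go to A
A | b[_]__a   read _ → write a, move R, go to C
C | ba[_]_a   read _ → write b, move L, go to B
B | b[a]b_a   read a → write b, move R, go to B
B | bb[b]_a
At halt the head is at cell 2.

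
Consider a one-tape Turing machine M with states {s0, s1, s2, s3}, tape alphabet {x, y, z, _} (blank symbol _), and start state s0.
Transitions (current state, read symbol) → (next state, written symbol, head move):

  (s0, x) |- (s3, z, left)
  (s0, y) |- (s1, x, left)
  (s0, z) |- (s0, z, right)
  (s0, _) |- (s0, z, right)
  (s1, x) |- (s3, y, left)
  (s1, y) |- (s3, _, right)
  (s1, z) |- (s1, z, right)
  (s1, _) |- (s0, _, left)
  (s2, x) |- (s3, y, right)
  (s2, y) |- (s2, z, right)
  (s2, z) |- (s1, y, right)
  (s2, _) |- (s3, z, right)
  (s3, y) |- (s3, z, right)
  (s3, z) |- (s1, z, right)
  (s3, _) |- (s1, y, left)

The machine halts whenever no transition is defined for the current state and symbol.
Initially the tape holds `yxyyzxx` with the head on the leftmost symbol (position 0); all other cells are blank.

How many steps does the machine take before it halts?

s0 | __[y]xyyzxx   read y → write x, move left, go to s1
s1 | _[_]xxyyzxx   read _ → write _, move left, go to s0
s0 | [_]_xxyyzxx   read _ → write z, move right, go to s0
s0 | z[_]xxyyzxx   read _ → write z, move right, go to s0
s0 | zz[x]xyyzxx   read x → write z, move left, go to s3
s3 | z[z]zxyyzxx   read z → write z, move right, go to s1
s1 | zz[z]xyyzxx   read z → write z, move right, go to s1
s1 | zzz[x]yyzxx   read x → write y, move left, go to s3
s3 | zz[z]yyyzxx   read z → write z, move right, go to s1
s1 | zzz[y]yyzxx   read y → write _, move right, go to s3
s3 | zzz_[y]yzxx   read y → write z, move right, go to s3
s3 | zzz_z[y]zxx   read y → write z, move right, go to s3
s3 | zzz_zz[z]xx   read z → write z, move right, go to s1
s1 | zzz_zzz[x]x   read x → write y, move left, go to s3
s3 | zzz_zz[z]yx   read z → write z, move right, go to s1
s1 | zzz_zzz[y]x   read y → write _, move right, go to s3
s3 | zzz_zzz_[x]
M halts after 16 transitions.

16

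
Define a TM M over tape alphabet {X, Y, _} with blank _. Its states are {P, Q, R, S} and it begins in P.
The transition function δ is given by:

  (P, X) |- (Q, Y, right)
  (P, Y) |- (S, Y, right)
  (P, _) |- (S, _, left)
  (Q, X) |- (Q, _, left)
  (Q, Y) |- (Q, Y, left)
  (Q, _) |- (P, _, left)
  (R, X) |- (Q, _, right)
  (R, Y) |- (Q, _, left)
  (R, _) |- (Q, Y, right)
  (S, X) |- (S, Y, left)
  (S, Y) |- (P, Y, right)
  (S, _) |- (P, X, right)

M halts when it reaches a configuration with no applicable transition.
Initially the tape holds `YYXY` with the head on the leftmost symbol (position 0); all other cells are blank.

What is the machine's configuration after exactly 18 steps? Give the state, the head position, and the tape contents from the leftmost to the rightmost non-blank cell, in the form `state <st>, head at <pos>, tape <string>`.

P | ____[Y]YXY   read Y → write Y, move right, go to S
S | ____Y[Y]XY   read Y → write Y, move right, go to P
P | ____YY[X]Y   read X → write Y, move right, go to Q
Q | ____YYY[Y]   read Y → write Y, move left, go to Q
Q | ____YY[Y]Y   read Y → write Y, move left, go to Q
Q | ____Y[Y]YY   read Y → write Y, move left, go to Q
Q | ____[Y]YYY   read Y → write Y, move left, go to Q
Q | ___[_]YYYY   read _ → write _, move left, go to P
P | __[_]_YYYY   read _ → write _, move left, go to S
S | _[_]__YYYY   read _ → write X, move right, go to P
P | _X[_]_YYYY   read _ → write _, move left, go to S
S | _[X]__YYYY   read X → write Y, move left, go to S
S | [_]Y__YYYY   read _ → write X, move right, go to P
P | X[Y]__YYYY   read Y → write Y, move right, go to S
S | XY[_]_YYYY   read _ → write X, move right, go to P
P | XYX[_]YYYY   read _ → write _, move left, go to S
S | XY[X]_YYYY   read X → write Y, move left, go to S
S | X[Y]Y_YYYY   read Y → write Y, move right, go to P
P | XY[Y]_YYYY
After 18 steps: state P, head at -2, tape XYY_YYYY.

state P, head at -2, tape XYY_YYYY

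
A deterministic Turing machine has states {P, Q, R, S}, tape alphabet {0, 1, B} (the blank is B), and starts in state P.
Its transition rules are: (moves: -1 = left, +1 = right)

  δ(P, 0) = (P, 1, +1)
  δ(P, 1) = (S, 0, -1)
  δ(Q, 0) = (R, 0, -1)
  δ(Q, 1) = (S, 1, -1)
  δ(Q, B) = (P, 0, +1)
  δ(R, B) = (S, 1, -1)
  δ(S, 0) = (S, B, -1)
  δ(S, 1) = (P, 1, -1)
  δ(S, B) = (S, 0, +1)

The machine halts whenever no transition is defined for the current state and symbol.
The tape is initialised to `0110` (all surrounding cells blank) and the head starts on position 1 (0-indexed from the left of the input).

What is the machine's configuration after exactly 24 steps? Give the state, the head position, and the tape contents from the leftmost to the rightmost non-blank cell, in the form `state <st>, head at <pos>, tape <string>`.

state P, head at -3, tape 100000

P | BBB0[1]10   read 1 → write 0, move -1, go to S
S | BBB[0]010   read 0 → write B, move -1, go to S
S | BB[B]B010   read B → write 0, move +1, go to S
S | BB0[B]010   read B → write 0, move +1, go to S
S | BB00[0]10   read 0 → write B, move -1, go to S
S | BB0[0]B10   read 0 → write B, move -1, go to S
S | BB[0]BB10   read 0 → write B, move -1, go to S
S | B[B]BBB10   read B → write 0, move +1, go to S
S | B0[B]BB10   read B → write 0, move +1, go to S
S | B00[B]B10   read B → write 0, move +1, go to S
S | B000[B]10   read B → write 0, move +1, go to S
S | B0000[1]0   read 1 → write 1, move -1, go to P
P | B000[0]10   read 0 → write 1, move +1, go to P
P | B0001[1]0   read 1 → write 0, move -1, go to S
S | B000[1]00   read 1 → write 1, move -1, go to P
P | B00[0]100   read 0 → write 1, move +1, go to P
P | B001[1]00   read 1 → write 0, move -1, go to S
S | B00[1]000   read 1 → write 1, move -1, go to P
P | B0[0]1000   read 0 → write 1, move +1, go to P
P | B01[1]000   read 1 → write 0, move -1, go to S
S | B0[1]0000   read 1 → write 1, move -1, go to P
P | B[0]10000   read 0 → write 1, move +1, go to P
P | B1[1]0000   read 1 → write 0, move -1, go to S
S | B[1]00000   read 1 → write 1, move -1, go to P
P | [B]100000
After 24 steps: state P, head at -3, tape 100000.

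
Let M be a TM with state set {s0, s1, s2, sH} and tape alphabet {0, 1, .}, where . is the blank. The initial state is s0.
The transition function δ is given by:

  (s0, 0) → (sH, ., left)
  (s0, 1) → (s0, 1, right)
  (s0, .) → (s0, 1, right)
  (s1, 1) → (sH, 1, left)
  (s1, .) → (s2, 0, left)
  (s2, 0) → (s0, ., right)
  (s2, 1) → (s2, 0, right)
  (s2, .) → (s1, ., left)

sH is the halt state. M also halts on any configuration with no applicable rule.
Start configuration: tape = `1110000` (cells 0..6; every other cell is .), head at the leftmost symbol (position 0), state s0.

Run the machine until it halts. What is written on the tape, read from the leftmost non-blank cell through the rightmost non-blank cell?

111.000

s0 | [1]110000   read 1 → write 1, move right, go to s0
s0 | 1[1]10000   read 1 → write 1, move right, go to s0
s0 | 11[1]0000   read 1 → write 1, move right, go to s0
s0 | 111[0]000   read 0 → write ., move left, go to sH
sH | 11[1].000
The non-blank tape span at halt is 111.000.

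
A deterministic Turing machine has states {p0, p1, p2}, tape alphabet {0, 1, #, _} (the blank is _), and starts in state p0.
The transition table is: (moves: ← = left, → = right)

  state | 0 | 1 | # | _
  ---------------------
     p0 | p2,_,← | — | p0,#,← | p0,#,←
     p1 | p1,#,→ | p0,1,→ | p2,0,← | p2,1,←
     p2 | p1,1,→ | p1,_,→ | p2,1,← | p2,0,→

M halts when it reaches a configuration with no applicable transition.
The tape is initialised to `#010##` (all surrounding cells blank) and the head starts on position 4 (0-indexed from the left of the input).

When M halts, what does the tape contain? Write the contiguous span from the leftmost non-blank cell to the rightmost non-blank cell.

#0000_1#

p0 | #010[#]#__   read # → write #, move ←, go to p0
p0 | #01[0]##__   read 0 → write _, move ←, go to p2
p2 | #0[1]_##__   read 1 → write _, move →, go to p1
p1 | #0_[_]##__   read _ → write 1, move ←, go to p2
p2 | #0[_]1##__   read _ → write 0, move →, go to p2
p2 | #00[1]##__   read 1 → write _, move →, go to p1
p1 | #00_[#]#__   read # → write 0, move ←, go to p2
p2 | #00[_]0#__   read _ → write 0, move →, go to p2
p2 | #000[0]#__   read 0 → write 1, move →, go to p1
p1 | #0001[#]__   read # → write 0, move ←, go to p2
p2 | #000[1]0__   read 1 → write _, move →, go to p1
p1 | #000_[0]__   read 0 → write #, move →, go to p1
p1 | #000_#[_]_   read _ → write 1, move ←, go to p2
p2 | #000_[#]1_   read # → write 1, move ←, go to p2
p2 | #000[_]11_   read _ → write 0, move →, go to p2
p2 | #0000[1]1_   read 1 → write _, move →, go to p1
p1 | #0000_[1]_   read 1 → write 1, move →, go to p0
p0 | #0000_1[_]   read _ → write #, move ←, go to p0
p0 | #0000_[1]#
The non-blank tape span at halt is #0000_1#.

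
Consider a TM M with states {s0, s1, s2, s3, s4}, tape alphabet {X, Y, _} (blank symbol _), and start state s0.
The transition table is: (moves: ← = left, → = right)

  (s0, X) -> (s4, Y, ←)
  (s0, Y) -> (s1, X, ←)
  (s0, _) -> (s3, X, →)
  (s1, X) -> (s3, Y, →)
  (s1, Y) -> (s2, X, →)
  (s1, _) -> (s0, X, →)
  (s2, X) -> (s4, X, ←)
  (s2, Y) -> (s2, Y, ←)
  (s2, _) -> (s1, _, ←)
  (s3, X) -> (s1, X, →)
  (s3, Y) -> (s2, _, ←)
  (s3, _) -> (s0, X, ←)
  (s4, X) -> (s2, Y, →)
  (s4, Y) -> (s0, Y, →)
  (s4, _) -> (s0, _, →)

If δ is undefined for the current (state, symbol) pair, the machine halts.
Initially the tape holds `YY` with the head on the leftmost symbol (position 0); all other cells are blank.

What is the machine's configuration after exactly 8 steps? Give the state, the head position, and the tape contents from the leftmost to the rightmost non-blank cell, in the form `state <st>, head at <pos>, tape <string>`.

s0 | ___[Y]Y   read Y → write X, move ←, go to s1
s1 | __[_]XY   read _ → write X, move →, go to s0
s0 | __X[X]Y   read X → write Y, move ←, go to s4
s4 | __[X]YY   read X → write Y, move →, go to s2
s2 | __Y[Y]Y   read Y → write Y, move ←, go to s2
s2 | __[Y]YY   read Y → write Y, move ←, go to s2
s2 | _[_]YYY   read _ → write _, move ←, go to s1
s1 | [_]_YYY   read _ → write X, move →, go to s0
s0 | X[_]YYY
After 8 steps: state s0, head at -2, tape X_YYY.

state s0, head at -2, tape X_YYY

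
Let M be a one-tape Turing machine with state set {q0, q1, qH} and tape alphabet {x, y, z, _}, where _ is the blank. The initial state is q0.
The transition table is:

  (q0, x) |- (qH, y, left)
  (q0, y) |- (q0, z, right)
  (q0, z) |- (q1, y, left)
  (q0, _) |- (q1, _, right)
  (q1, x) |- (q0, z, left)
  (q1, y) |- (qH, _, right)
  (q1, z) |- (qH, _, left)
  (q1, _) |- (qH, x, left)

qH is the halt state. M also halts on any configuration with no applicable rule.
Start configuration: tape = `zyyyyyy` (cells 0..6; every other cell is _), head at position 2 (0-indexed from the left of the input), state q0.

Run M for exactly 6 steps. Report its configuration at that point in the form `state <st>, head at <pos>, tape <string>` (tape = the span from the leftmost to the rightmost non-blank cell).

state q1, head at 8, tape zyzzzzz

q0 | zy[y]yyyy__   read y → write z, move right, go to q0
q0 | zyz[y]yyy__   read y → write z, move right, go to q0
q0 | zyzz[y]yy__   read y → write z, move right, go to q0
q0 | zyzzz[y]y__   read y → write z, move right, go to q0
q0 | zyzzzz[y]__   read y → write z, move right, go to q0
q0 | zyzzzzz[_]_   read _ → write _, move right, go to q1
q1 | zyzzzzz_[_]
After 6 steps: state q1, head at 8, tape zyzzzzz.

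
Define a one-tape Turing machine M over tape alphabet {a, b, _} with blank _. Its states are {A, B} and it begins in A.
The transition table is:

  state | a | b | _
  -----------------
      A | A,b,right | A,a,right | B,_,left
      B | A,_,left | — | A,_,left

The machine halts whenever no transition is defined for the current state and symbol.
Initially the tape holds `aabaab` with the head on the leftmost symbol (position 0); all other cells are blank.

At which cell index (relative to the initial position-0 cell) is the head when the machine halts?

2

state=A head=0 tape=[a]abaab_   (A,a)→(A,b,right)
state=A head=1 tape=b[a]baab_   (A,a)→(A,b,right)
state=A head=2 tape=bb[b]aab_   (A,b)→(A,a,right)
state=A head=3 tape=bba[a]ab_   (A,a)→(A,b,right)
state=A head=4 tape=bbab[a]b_   (A,a)→(A,b,right)
state=A head=5 tape=bbabb[b]_   (A,b)→(A,a,right)
state=A head=6 tape=bbabba[_]   (A,_)→(B,_,left)
state=B head=5 tape=bbabb[a]_   (B,a)→(A,_,left)
state=A head=4 tape=bbab[b]__   (A,b)→(A,a,right)
state=A head=5 tape=bbaba[_]_   (A,_)→(B,_,left)
state=B head=4 tape=bbab[a]__   (B,a)→(A,_,left)
state=A head=3 tape=bba[b]___   (A,b)→(A,a,right)
state=A head=4 tape=bbaa[_]__   (A,_)→(B,_,left)
state=B head=3 tape=bba[a]___   (B,a)→(A,_,left)
state=A head=2 tape=bb[a]____   (A,a)→(A,b,right)
state=A head=3 tape=bbb[_]___   (A,_)→(B,_,left)
state=B head=2 tape=bb[b]____
At halt the head is at cell 2.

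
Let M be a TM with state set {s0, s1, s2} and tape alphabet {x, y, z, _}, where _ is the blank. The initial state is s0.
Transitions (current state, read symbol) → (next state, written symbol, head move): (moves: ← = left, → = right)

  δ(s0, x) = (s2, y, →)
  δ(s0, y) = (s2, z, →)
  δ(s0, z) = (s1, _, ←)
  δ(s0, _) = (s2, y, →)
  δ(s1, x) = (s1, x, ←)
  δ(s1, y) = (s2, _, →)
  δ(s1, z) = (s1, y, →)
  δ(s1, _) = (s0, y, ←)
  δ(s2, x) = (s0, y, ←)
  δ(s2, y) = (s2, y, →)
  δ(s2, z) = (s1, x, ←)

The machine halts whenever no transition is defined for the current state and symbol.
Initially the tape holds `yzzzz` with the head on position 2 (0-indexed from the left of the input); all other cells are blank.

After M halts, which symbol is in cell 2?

y

state=s0 head=2 tape=yz[z]zz_   (s0,z)→(s1,_,←)
state=s1 head=1 tape=y[z]_zz_   (s1,z)→(s1,y,→)
state=s1 head=2 tape=yy[_]zz_   (s1,_)→(s0,y,←)
state=s0 head=1 tape=y[y]yzz_   (s0,y)→(s2,z,→)
state=s2 head=2 tape=yz[y]zz_   (s2,y)→(s2,y,→)
state=s2 head=3 tape=yzy[z]z_   (s2,z)→(s1,x,←)
state=s1 head=2 tape=yz[y]xz_   (s1,y)→(s2,_,→)
state=s2 head=3 tape=yz_[x]z_   (s2,x)→(s0,y,←)
state=s0 head=2 tape=yz[_]yz_   (s0,_)→(s2,y,→)
state=s2 head=3 tape=yzy[y]z_   (s2,y)→(s2,y,→)
state=s2 head=4 tape=yzyy[z]_   (s2,z)→(s1,x,←)
state=s1 head=3 tape=yzy[y]x_   (s1,y)→(s2,_,→)
state=s2 head=4 tape=yzy_[x]_   (s2,x)→(s0,y,←)
state=s0 head=3 tape=yzy[_]y_   (s0,_)→(s2,y,→)
state=s2 head=4 tape=yzyy[y]_   (s2,y)→(s2,y,→)
state=s2 head=5 tape=yzyyy[_]
Cell 2 holds y when M halts.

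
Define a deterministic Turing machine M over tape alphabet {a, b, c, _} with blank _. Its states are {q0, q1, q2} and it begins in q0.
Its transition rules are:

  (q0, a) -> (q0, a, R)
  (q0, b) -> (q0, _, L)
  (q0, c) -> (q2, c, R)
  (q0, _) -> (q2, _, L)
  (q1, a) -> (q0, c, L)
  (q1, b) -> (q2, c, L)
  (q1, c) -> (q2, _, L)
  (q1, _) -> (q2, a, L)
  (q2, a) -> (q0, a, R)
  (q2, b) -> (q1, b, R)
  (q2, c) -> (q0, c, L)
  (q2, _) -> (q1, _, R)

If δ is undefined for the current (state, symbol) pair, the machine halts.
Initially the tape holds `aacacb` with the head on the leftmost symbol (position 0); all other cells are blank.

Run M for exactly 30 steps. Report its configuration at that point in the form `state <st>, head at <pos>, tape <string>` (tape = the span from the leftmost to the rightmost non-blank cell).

q0 | [a]acacb_   read a → write a, move R, go to q0
q0 | a[a]cacb_   read a → write a, move R, go to q0
q0 | aa[c]acb_   read c → write c, move R, go to q2
q2 | aac[a]cb_   read a → write a, move R, go to q0
q0 | aaca[c]b_   read c → write c, move R, go to q2
q2 | aacac[b]_   read b → write b, move R, go to q1
q1 | aacacb[_]   read _ → write a, move L, go to q2
q2 | aacac[b]a   read b → write b, move R, go to q1
q1 | aacacb[a]   read a → write c, move L, go to q0
q0 | aacac[b]c   read b → write _, move L, go to q0
q0 | aaca[c]_c   read c → write c, move R, go to q2
q2 | aacac[_]c   read _ → write _, move R, go to q1
q1 | aacac_[c]   read c → write _, move L, go to q2
q2 | aacac[_]_   read _ → write _, move R, go to q1
q1 | aacac_[_]   read _ → write a, move L, go to q2
q2 | aacac[_]a   read _ → write _, move R, go to q1
q1 | aacac_[a]   read a → write c, move L, go to q0
q0 | aacac[_]c   read _ → write _, move L, go to q2
q2 | aaca[c]_c   read c → write c, move L, go to q0
q0 | aac[a]c_c   read a → write a, move R, go to q0
q0 | aaca[c]_c   read c → write c, move R, go to q2
q2 | aacac[_]c   read _ → write _, move R, go to q1
q1 | aacac_[c]   read c → write _, move L, go to q2
q2 | aacac[_]_   read _ → write _, move R, go to q1
q1 | aacac_[_]   read _ → write a, move L, go to q2
q2 | aacac[_]a   read _ → write _, move R, go to q1
q1 | aacac_[a]   read a → write c, move L, go to q0
q0 | aacac[_]c   read _ → write _, move L, go to q2
q2 | aaca[c]_c   read c → write c, move L, go to q0
q0 | aac[a]c_c   read a → write a, move R, go to q0
q0 | aaca[c]_c
After 30 steps: state q0, head at 4, tape aacac_c.

state q0, head at 4, tape aacac_c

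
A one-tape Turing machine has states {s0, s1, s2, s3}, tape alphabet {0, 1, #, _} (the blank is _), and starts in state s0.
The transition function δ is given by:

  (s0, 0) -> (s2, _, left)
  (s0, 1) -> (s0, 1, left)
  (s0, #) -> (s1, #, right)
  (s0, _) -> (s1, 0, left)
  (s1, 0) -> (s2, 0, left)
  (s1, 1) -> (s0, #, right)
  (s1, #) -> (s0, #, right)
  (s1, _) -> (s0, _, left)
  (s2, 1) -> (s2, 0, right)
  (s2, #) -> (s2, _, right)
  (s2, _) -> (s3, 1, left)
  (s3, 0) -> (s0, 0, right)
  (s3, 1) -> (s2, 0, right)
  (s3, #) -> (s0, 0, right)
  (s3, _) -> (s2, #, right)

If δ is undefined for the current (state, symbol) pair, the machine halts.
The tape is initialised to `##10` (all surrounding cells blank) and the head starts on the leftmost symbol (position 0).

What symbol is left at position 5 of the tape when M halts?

s0 | [#]#10__   read # → write #, move right, go to s1
s1 | #[#]10__   read # → write #, move right, go to s0
s0 | ##[1]0__   read 1 → write 1, move left, go to s0
s0 | #[#]10__   read # → write #, move right, go to s1
s1 | ##[1]0__   read 1 → write #, move right, go to s0
s0 | ###[0]__   read 0 → write _, move left, go to s2
s2 | ##[#]___   read # → write _, move right, go to s2
s2 | ##_[_]__   read _ → write 1, move left, go to s3
s3 | ##[_]1__   read _ → write #, move right, go to s2
s2 | ###[1]__   read 1 → write 0, move right, go to s2
s2 | ###0[_]_   read _ → write 1, move left, go to s3
s3 | ###[0]1_   read 0 → write 0, move right, go to s0
s0 | ###0[1]_   read 1 → write 1, move left, go to s0
s0 | ###[0]1_   read 0 → write _, move left, go to s2
s2 | ##[#]_1_   read # → write _, move right, go to s2
s2 | ##_[_]1_   read _ → write 1, move left, go to s3
s3 | ##[_]11_   read _ → write #, move right, go to s2
s2 | ###[1]1_   read 1 → write 0, move right, go to s2
s2 | ###0[1]_   read 1 → write 0, move right, go to s2
s2 | ###00[_]   read _ → write 1, move left, go to s3
s3 | ###0[0]1   read 0 → write 0, move right, go to s0
s0 | ###00[1]   read 1 → write 1, move left, go to s0
s0 | ###0[0]1   read 0 → write _, move left, go to s2
s2 | ###[0]_1
Cell 5 holds 1 when M halts.

1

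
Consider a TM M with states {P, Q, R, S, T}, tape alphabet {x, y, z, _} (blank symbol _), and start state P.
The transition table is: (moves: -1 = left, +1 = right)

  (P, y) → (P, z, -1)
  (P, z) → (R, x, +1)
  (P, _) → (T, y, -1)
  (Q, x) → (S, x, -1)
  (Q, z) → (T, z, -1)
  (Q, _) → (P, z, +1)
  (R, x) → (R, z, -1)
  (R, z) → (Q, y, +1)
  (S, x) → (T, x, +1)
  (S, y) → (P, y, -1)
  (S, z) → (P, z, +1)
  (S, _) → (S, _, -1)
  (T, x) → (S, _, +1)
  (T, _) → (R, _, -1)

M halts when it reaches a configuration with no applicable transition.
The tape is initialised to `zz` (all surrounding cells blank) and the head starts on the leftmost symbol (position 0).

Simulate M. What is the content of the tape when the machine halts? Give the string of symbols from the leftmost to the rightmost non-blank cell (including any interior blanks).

xyzy

P | [z]z__   read z → write x, move +1, go to R
R | x[z]__   read z → write y, move +1, go to Q
Q | xy[_]_   read _ → write z, move +1, go to P
P | xyz[_]   read _ → write y, move -1, go to T
T | xy[z]y
The non-blank tape span at halt is xyzy.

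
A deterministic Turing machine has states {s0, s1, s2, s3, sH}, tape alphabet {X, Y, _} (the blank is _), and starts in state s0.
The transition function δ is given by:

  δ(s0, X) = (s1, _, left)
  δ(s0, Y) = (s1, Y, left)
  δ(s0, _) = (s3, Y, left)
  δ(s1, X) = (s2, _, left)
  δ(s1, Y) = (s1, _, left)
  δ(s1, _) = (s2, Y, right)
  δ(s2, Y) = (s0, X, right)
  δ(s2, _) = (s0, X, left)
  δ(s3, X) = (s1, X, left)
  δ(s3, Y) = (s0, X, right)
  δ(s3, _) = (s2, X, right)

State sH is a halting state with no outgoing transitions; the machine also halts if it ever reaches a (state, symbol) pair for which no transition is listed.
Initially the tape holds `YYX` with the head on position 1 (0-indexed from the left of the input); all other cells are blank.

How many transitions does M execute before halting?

13

s0 | ___Y[Y]X   read Y → write Y, move left, go to s1
s1 | ___[Y]YX   read Y → write _, move left, go to s1
s1 | __[_]_YX   read _ → write Y, move right, go to s2
s2 | __Y[_]YX   read _ → write X, move left, go to s0
s0 | __[Y]XYX   read Y → write Y, move left, go to s1
s1 | _[_]YXYX   read _ → write Y, move right, go to s2
s2 | _Y[Y]XYX   read Y → write X, move right, go to s0
s0 | _YX[X]YX   read X → write _, move left, go to s1
s1 | _Y[X]_YX   read X → write _, move left, go to s2
s2 | _[Y]__YX   read Y → write X, move right, go to s0
s0 | _X[_]_YX   read _ → write Y, move left, go to s3
s3 | _[X]Y_YX   read X → write X, move left, go to s1
s1 | [_]XY_YX   read _ → write Y, move right, go to s2
s2 | Y[X]Y_YX
M halts after 13 transitions.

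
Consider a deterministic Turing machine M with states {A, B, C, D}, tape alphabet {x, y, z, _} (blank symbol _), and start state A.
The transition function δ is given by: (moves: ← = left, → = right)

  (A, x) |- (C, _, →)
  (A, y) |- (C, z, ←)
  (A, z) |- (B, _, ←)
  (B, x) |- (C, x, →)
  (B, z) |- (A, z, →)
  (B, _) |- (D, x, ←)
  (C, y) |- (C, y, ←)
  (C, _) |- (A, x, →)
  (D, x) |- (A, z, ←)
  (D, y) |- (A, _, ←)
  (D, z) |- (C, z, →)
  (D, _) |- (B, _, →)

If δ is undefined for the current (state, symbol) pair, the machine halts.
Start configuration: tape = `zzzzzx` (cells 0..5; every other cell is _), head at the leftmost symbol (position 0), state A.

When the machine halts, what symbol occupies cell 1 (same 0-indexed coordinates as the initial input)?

x

A | __[z]zzzzx__   read z → write _, move ←, go to B
B | _[_]_zzzzx__   read _ → write x, move ←, go to D
D | [_]x_zzzzx__   read _ → write _, move →, go to B
B | _[x]_zzzzx__   read x → write x, move →, go to C
C | _x[_]zzzzx__   read _ → write x, move →, go to A
A | _xx[z]zzzx__   read z → write _, move ←, go to B
B | _x[x]_zzzx__   read x → write x, move →, go to C
C | _xx[_]zzzx__   read _ → write x, move →, go to A
A | _xxx[z]zzx__   read z → write _, move ←, go to B
B | _xx[x]_zzx__   read x → write x, move →, go to C
C | _xxx[_]zzx__   read _ → write x, move →, go to A
A | _xxxx[z]zx__   read z → write _, move ←, go to B
B | _xxx[x]_zx__   read x → write x, move →, go to C
C | _xxxx[_]zx__   read _ → write x, move →, go to A
A | _xxxxx[z]x__   read z → write _, move ←, go to B
B | _xxxx[x]_x__   read x → write x, move →, go to C
C | _xxxxx[_]x__   read _ → write x, move →, go to A
A | _xxxxxx[x]__   read x → write _, move →, go to C
C | _xxxxxx_[_]_   read _ → write x, move →, go to A
A | _xxxxxx_x[_]
Cell 1 holds x when M halts.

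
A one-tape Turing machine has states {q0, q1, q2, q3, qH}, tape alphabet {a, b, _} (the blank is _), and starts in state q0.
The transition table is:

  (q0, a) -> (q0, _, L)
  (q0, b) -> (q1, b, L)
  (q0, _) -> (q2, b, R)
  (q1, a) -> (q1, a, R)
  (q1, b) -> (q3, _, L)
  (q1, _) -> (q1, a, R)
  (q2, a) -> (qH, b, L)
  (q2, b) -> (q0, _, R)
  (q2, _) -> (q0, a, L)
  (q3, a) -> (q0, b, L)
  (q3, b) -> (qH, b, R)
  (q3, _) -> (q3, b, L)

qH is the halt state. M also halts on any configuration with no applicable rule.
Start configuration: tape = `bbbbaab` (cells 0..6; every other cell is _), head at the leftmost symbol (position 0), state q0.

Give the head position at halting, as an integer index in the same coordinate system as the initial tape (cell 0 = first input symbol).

1

state=q0 head=0 tape=____[b]bbbaab   (q0,b)→(q1,b,L)
state=q1 head=-1 tape=___[_]bbbbaab   (q1,_)→(q1,a,R)
state=q1 head=0 tape=___a[b]bbbaab   (q1,b)→(q3,_,L)
state=q3 head=-1 tape=___[a]_bbbaab   (q3,a)→(q0,b,L)
state=q0 head=-2 tape=__[_]b_bbbaab   (q0,_)→(q2,b,R)
state=q2 head=-1 tape=__b[b]_bbbaab   (q2,b)→(q0,_,R)
state=q0 head=0 tape=__b_[_]bbbaab   (q0,_)→(q2,b,R)
state=q2 head=1 tape=__b_b[b]bbaab   (q2,b)→(q0,_,R)
state=q0 head=2 tape=__b_b_[b]baab   (q0,b)→(q1,b,L)
state=q1 head=1 tape=__b_b[_]bbaab   (q1,_)→(q1,a,R)
state=q1 head=2 tape=__b_ba[b]baab   (q1,b)→(q3,_,L)
state=q3 head=1 tape=__b_b[a]_baab   (q3,a)→(q0,b,L)
state=q0 head=0 tape=__b_[b]b_baab   (q0,b)→(q1,b,L)
state=q1 head=-1 tape=__b[_]bb_baab   (q1,_)→(q1,a,R)
state=q1 head=0 tape=__ba[b]b_baab   (q1,b)→(q3,_,L)
state=q3 head=-1 tape=__b[a]_b_baab   (q3,a)→(q0,b,L)
state=q0 head=-2 tape=__[b]b_b_baab   (q0,b)→(q1,b,L)
state=q1 head=-3 tape=_[_]bb_b_baab   (q1,_)→(q1,a,R)
state=q1 head=-2 tape=_a[b]b_b_baab   (q1,b)→(q3,_,L)
state=q3 head=-3 tape=_[a]_b_b_baab   (q3,a)→(q0,b,L)
state=q0 head=-4 tape=[_]b_b_b_baab   (q0,_)→(q2,b,R)
state=q2 head=-3 tape=b[b]_b_b_baab   (q2,b)→(q0,_,R)
state=q0 head=-2 tape=b_[_]b_b_baab   (q0,_)→(q2,b,R)
state=q2 head=-1 tape=b_b[b]_b_baab   (q2,b)→(q0,_,R)
state=q0 head=0 tape=b_b_[_]b_baab   (q0,_)→(q2,b,R)
state=q2 head=1 tape=b_b_b[b]_baab   (q2,b)→(q0,_,R)
state=q0 head=2 tape=b_b_b_[_]baab   (q0,_)→(q2,b,R)
state=q2 head=3 tape=b_b_b_b[b]aab   (q2,b)→(q0,_,R)
state=q0 head=4 tape=b_b_b_b_[a]ab   (q0,a)→(q0,_,L)
state=q0 head=3 tape=b_b_b_b[_]_ab   (q0,_)→(q2,b,R)
state=q2 head=4 tape=b_b_b_bb[_]ab   (q2,_)→(q0,a,L)
state=q0 head=3 tape=b_b_b_b[b]aab   (q0,b)→(q1,b,L)
state=q1 head=2 tape=b_b_b_[b]baab   (q1,b)→(q3,_,L)
state=q3 head=1 tape=b_b_b[_]_baab   (q3,_)→(q3,b,L)
state=q3 head=0 tape=b_b_[b]b_baab   (q3,b)→(qH,b,R)
state=qH head=1 tape=b_b_b[b]_baab
At halt the head is at cell 1.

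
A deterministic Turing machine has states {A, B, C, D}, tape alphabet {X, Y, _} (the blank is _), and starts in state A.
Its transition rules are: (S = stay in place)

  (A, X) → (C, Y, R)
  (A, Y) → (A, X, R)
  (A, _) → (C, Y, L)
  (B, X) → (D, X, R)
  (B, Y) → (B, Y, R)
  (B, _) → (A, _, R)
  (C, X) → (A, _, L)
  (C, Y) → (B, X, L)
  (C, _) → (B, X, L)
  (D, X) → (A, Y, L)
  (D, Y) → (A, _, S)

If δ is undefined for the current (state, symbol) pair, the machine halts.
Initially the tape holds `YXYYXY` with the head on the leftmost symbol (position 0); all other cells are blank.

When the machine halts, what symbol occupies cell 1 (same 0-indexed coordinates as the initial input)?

A | ___[Y]XYYXY   read Y → write X, move R, go to A
A | ___X[X]YYXY   read X → write Y, move R, go to C
C | ___XY[Y]YXY   read Y → write X, move L, go to B
B | ___X[Y]XYXY   read Y → write Y, move R, go to B
B | ___XY[X]YXY   read X → write X, move R, go to D
D | ___XYX[Y]XY   read Y → write _, move S, go to A
A | ___XYX[_]XY   read _ → write Y, move L, go to C
C | ___XY[X]YXY   read X → write _, move L, go to A
A | ___X[Y]_YXY   read Y → write X, move R, go to A
A | ___XX[_]YXY   read _ → write Y, move L, go to C
C | ___X[X]YYXY   read X → write _, move L, go to A
A | ___[X]_YYXY   read X → write Y, move R, go to C
C | ___Y[_]YYXY   read _ → write X, move L, go to B
B | ___[Y]XYYXY   read Y → write Y, move R, go to B
B | ___Y[X]YYXY   read X → write X, move R, go to D
D | ___YX[Y]YXY   read Y → write _, move S, go to A
A | ___YX[_]YXY   read _ → write Y, move L, go to C
C | ___Y[X]YYXY   read X → write _, move L, go to A
A | ___[Y]_YYXY   read Y → write X, move R, go to A
A | ___X[_]YYXY   read _ → write Y, move L, go to C
C | ___[X]YYYXY   read X → write _, move L, go to A
A | __[_]_YYYXY   read _ → write Y, move L, go to C
C | _[_]Y_YYYXY   read _ → write X, move L, go to B
B | [_]XY_YYYXY   read _ → write _, move R, go to A
A | _[X]Y_YYYXY   read X → write Y, move R, go to C
C | _Y[Y]_YYYXY   read Y → write X, move L, go to B
B | _[Y]X_YYYXY   read Y → write Y, move R, go to B
B | _Y[X]_YYYXY   read X → write X, move R, go to D
D | _YX[_]YYYXY
Cell 1 holds Y when M halts.

Y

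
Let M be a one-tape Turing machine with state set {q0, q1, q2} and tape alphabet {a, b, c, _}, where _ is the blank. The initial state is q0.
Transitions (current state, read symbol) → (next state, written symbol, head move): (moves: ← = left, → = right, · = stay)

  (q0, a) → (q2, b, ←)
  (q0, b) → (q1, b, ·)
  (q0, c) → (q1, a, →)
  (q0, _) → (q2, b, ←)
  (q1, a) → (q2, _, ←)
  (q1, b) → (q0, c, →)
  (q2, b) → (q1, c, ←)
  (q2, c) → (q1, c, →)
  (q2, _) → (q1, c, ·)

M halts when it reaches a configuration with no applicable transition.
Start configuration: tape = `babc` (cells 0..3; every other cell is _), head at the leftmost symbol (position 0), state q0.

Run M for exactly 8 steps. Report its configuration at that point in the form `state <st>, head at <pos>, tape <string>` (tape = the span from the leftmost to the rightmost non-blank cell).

state q1, head at 4, tape ccca

q0 | [b]abc_   read b → write b, move ·, go to q1
q1 | [b]abc_   read b → write c, move →, go to q0
q0 | c[a]bc_   read a → write b, move ←, go to q2
q2 | [c]bbc_   read c → write c, move →, go to q1
q1 | c[b]bc_   read b → write c, move →, go to q0
q0 | cc[b]c_   read b → write b, move ·, go to q1
q1 | cc[b]c_   read b → write c, move →, go to q0
q0 | ccc[c]_   read c → write a, move →, go to q1
q1 | ccca[_]
After 8 steps: state q1, head at 4, tape ccca.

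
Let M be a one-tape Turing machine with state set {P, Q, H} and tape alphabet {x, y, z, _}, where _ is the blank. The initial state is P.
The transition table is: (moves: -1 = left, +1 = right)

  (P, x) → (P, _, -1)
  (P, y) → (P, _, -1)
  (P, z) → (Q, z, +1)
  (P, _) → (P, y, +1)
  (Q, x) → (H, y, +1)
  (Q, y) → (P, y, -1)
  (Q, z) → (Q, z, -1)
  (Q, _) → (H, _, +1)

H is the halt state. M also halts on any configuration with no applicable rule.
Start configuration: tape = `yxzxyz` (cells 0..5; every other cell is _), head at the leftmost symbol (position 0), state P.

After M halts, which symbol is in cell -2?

y

state=P head=0 tape=__[y]xzxyz   (P,y)→(P,_,-1)
state=P head=-1 tape=_[_]_xzxyz   (P,_)→(P,y,+1)
state=P head=0 tape=_y[_]xzxyz   (P,_)→(P,y,+1)
state=P head=1 tape=_yy[x]zxyz   (P,x)→(P,_,-1)
state=P head=0 tape=_y[y]_zxyz   (P,y)→(P,_,-1)
state=P head=-1 tape=_[y]__zxyz   (P,y)→(P,_,-1)
state=P head=-2 tape=[_]___zxyz   (P,_)→(P,y,+1)
state=P head=-1 tape=y[_]__zxyz   (P,_)→(P,y,+1)
state=P head=0 tape=yy[_]_zxyz   (P,_)→(P,y,+1)
state=P head=1 tape=yyy[_]zxyz   (P,_)→(P,y,+1)
state=P head=2 tape=yyyy[z]xyz   (P,z)→(Q,z,+1)
state=Q head=3 tape=yyyyz[x]yz   (Q,x)→(H,y,+1)
state=H head=4 tape=yyyyzy[y]z
Cell -2 holds y when M halts.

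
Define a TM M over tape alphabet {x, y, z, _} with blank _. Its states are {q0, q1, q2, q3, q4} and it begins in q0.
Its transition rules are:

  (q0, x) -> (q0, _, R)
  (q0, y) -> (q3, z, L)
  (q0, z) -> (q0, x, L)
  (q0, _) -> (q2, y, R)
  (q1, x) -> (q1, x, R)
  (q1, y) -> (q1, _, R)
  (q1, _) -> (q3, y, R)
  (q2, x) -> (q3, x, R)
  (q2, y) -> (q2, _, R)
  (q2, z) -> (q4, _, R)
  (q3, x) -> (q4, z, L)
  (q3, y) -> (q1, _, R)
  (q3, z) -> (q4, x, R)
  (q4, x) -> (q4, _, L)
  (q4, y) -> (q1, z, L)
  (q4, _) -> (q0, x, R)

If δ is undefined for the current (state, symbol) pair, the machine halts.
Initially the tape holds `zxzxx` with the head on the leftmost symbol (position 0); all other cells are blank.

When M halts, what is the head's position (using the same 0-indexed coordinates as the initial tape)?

6

state=q0 head=0 tape=__[z]xzxx__   (q0,z)→(q0,x,L)
state=q0 head=-1 tape=_[_]xxzxx__   (q0,_)→(q2,y,R)
state=q2 head=0 tape=_y[x]xzxx__   (q2,x)→(q3,x,R)
state=q3 head=1 tape=_yx[x]zxx__   (q3,x)→(q4,z,L)
state=q4 head=0 tape=_y[x]zzxx__   (q4,x)→(q4,_,L)
state=q4 head=-1 tape=_[y]_zzxx__   (q4,y)→(q1,z,L)
state=q1 head=-2 tape=[_]z_zzxx__   (q1,_)→(q3,y,R)
state=q3 head=-1 tape=y[z]_zzxx__   (q3,z)→(q4,x,R)
state=q4 head=0 tape=yx[_]zzxx__   (q4,_)→(q0,x,R)
state=q0 head=1 tape=yxx[z]zxx__   (q0,z)→(q0,x,L)
state=q0 head=0 tape=yx[x]xzxx__   (q0,x)→(q0,_,R)
state=q0 head=1 tape=yx_[x]zxx__   (q0,x)→(q0,_,R)
state=q0 head=2 tape=yx__[z]xx__   (q0,z)→(q0,x,L)
state=q0 head=1 tape=yx_[_]xxx__   (q0,_)→(q2,y,R)
state=q2 head=2 tape=yx_y[x]xx__   (q2,x)→(q3,x,R)
state=q3 head=3 tape=yx_yx[x]x__   (q3,x)→(q4,z,L)
state=q4 head=2 tape=yx_y[x]zx__   (q4,x)→(q4,_,L)
state=q4 head=1 tape=yx_[y]_zx__   (q4,y)→(q1,z,L)
state=q1 head=0 tape=yx[_]z_zx__   (q1,_)→(q3,y,R)
state=q3 head=1 tape=yxy[z]_zx__   (q3,z)→(q4,x,R)
state=q4 head=2 tape=yxyx[_]zx__   (q4,_)→(q0,x,R)
state=q0 head=3 tape=yxyxx[z]x__   (q0,z)→(q0,x,L)
state=q0 head=2 tape=yxyx[x]xx__   (q0,x)→(q0,_,R)
state=q0 head=3 tape=yxyx_[x]x__   (q0,x)→(q0,_,R)
state=q0 head=4 tape=yxyx__[x]__   (q0,x)→(q0,_,R)
state=q0 head=5 tape=yxyx___[_]_   (q0,_)→(q2,y,R)
state=q2 head=6 tape=yxyx___y[_]
At halt the head is at cell 6.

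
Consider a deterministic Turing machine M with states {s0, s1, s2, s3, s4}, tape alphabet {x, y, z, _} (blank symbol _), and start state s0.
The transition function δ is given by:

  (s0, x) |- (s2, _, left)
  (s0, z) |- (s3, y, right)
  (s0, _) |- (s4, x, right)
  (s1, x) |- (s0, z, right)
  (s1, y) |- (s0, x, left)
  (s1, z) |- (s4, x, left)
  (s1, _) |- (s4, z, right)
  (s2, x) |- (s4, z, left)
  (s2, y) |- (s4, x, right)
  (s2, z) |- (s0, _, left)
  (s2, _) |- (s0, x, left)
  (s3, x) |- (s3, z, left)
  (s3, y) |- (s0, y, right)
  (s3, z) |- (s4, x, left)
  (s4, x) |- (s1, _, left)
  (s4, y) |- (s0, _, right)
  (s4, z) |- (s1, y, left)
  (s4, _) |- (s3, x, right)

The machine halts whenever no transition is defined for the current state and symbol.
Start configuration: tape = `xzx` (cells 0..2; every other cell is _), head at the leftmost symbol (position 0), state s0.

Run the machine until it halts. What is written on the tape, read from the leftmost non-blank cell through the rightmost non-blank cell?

s0 | __[x]zx__   read x → write _, move left, go to s2
s2 | _[_]_zx__   read _ → write x, move left, go to s0
s0 | [_]x_zx__   read _ → write x, move right, go to s4
s4 | x[x]_zx__   read x → write _, move left, go to s1
s1 | [x]__zx__   read x → write z, move right, go to s0
s0 | z[_]_zx__   read _ → write x, move right, go to s4
s4 | zx[_]zx__   read _ → write x, move right, go to s3
s3 | zxx[z]x__   read z → write x, move left, go to s4
s4 | zx[x]xx__   read x → write _, move left, go to s1
s1 | z[x]_xx__   read x → write z, move right, go to s0
s0 | zz[_]xx__   read _ → write x, move right, go to s4
s4 | zzx[x]x__   read x → write _, move left, go to s1
s1 | zz[x]_x__   read x → write z, move right, go to s0
s0 | zzz[_]x__   read _ → write x, move right, go to s4
s4 | zzzx[x]__   read x → write _, move left, go to s1
s1 | zzz[x]___   read x → write z, move right, go to s0
s0 | zzzz[_]__   read _ → write x, move right, go to s4
s4 | zzzzx[_]_   read _ → write x, move right, go to s3
s3 | zzzzxx[_]
The non-blank tape span at halt is zzzzxx.

zzzzxx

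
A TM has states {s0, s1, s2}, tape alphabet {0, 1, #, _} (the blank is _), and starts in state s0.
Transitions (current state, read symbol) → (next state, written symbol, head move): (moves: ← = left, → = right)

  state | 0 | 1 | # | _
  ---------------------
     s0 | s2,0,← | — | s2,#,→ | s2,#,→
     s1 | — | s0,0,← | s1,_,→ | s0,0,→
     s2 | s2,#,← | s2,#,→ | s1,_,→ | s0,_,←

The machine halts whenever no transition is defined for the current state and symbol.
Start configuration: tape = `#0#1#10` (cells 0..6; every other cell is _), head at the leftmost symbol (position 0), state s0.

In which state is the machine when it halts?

state=s0 head=0 tape=[#]0#1#10   (s0,#)→(s2,#,→)
state=s2 head=1 tape=#[0]#1#10   (s2,0)→(s2,#,←)
state=s2 head=0 tape=[#]##1#10   (s2,#)→(s1,_,→)
state=s1 head=1 tape=_[#]#1#10   (s1,#)→(s1,_,→)
state=s1 head=2 tape=__[#]1#10   (s1,#)→(s1,_,→)
state=s1 head=3 tape=___[1]#10   (s1,1)→(s0,0,←)
state=s0 head=2 tape=__[_]0#10   (s0,_)→(s2,#,→)
state=s2 head=3 tape=__#[0]#10   (s2,0)→(s2,#,←)
state=s2 head=2 tape=__[#]##10   (s2,#)→(s1,_,→)
state=s1 head=3 tape=___[#]#10   (s1,#)→(s1,_,→)
state=s1 head=4 tape=____[#]10   (s1,#)→(s1,_,→)
state=s1 head=5 tape=_____[1]0   (s1,1)→(s0,0,←)
state=s0 head=4 tape=____[_]00   (s0,_)→(s2,#,→)
state=s2 head=5 tape=____#[0]0   (s2,0)→(s2,#,←)
state=s2 head=4 tape=____[#]#0   (s2,#)→(s1,_,→)
state=s1 head=5 tape=_____[#]0   (s1,#)→(s1,_,→)
state=s1 head=6 tape=______[0]
No transition is defined for (s1, 0); M halts in state s1.

s1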